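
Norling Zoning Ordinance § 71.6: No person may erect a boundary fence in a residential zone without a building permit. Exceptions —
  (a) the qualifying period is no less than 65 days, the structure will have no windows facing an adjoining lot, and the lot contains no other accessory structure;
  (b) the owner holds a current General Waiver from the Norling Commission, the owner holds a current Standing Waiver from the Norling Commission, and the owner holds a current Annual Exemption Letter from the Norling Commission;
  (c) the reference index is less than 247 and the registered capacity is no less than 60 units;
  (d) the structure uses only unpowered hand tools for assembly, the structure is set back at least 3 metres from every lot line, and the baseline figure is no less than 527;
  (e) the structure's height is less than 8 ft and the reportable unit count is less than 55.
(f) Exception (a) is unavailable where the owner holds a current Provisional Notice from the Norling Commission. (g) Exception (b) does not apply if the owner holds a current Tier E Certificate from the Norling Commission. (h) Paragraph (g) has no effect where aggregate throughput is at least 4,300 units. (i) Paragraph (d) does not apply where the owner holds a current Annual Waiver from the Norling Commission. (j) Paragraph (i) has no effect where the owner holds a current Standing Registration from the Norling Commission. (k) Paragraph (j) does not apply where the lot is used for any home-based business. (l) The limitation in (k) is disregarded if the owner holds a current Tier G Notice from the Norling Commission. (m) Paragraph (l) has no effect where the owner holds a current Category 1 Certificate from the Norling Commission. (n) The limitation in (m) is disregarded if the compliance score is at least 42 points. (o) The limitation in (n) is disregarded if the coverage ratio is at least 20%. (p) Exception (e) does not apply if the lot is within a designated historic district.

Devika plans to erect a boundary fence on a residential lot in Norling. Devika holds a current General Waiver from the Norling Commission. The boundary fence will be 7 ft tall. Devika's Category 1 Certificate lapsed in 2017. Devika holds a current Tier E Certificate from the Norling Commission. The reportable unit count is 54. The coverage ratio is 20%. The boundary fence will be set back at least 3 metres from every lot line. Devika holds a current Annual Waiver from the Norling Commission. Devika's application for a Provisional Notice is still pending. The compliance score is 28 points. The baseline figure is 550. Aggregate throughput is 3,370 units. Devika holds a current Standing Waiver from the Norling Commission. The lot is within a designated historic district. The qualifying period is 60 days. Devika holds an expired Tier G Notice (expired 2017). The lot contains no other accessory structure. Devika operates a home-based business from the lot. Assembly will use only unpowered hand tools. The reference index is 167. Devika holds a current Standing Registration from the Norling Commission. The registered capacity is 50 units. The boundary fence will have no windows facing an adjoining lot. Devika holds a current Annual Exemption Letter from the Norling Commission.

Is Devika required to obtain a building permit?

Yes — Devika must obtain a building permit.

Exception (a) does not apply: the qualifying period is 60 days, short of 65 days.
All of (b)'s requirements are met (a current General Waiver is held; a current Standing Waiver is held; a current Annual Exemption Letter is held). But applying paragraphs (g)–(h): (g) operates — a current Tier E Certificate is held. (h), which would lift (g), is inapplicable — aggregate throughput is 3,370 units, short of 4,300 units. Exception (b) does not apply.
Exception (c) requires that the registered capacity is no less than 60 units; but the registered capacity is 50 units, short of 60 units, so (c) is unavailable.
Exception (d): assembly uses only hand tools; the setback is at least 3 m on every side; the baseline figure is 550, meeting the 527 threshold — every condition holds. But: (i) operates — a current Annual Waiver is held. (j) operates (a current Standing Registration is held), but is overridden by (k): (k) applies — a home-based business operates on the lot. (l) is not triggered (the Tier G Notice is not current), so (k) stands. So (d) is unavailable.
Exception (e)'s conditions are all satisfied: the structure's height is 7 ft, less than the 8 ft limit; the reportable unit count is 54, less than the 55 limit. But applying paragraph (p): (p) operates against (e): the lot is in a historic district. So (e) is unavailable.
None of the exceptions is available; § 71.6 applies in full.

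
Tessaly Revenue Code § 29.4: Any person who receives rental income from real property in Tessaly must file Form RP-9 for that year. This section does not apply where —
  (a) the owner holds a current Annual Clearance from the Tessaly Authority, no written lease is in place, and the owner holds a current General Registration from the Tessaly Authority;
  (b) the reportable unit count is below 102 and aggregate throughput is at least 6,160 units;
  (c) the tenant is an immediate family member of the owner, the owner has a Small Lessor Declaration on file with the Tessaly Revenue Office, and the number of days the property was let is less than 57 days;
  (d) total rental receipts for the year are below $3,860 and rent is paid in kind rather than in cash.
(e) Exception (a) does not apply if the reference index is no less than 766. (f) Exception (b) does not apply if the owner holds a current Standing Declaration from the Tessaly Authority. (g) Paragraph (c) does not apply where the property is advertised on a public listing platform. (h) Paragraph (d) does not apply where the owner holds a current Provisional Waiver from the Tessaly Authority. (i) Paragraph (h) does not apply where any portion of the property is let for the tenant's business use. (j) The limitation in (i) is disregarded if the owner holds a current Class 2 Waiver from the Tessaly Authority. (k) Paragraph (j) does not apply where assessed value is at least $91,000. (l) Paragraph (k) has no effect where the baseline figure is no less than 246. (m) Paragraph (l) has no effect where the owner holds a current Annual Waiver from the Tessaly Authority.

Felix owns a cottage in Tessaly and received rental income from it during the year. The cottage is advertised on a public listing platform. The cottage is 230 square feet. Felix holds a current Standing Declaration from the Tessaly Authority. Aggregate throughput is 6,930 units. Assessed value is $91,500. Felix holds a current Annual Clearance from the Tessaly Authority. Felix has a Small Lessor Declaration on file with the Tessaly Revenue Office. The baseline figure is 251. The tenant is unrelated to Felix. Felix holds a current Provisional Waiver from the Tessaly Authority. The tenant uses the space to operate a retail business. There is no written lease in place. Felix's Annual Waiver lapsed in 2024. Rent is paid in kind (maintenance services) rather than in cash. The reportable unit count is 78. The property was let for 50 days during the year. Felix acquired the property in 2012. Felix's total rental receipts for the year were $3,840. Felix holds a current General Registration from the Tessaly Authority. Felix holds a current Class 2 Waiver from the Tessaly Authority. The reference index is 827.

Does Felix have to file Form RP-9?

Exception (a): a current Annual Clearance is held; there is no written lease; a current General Registration is held — every condition holds. But: (e) operates against (a): the reference index is 827, meeting the 766 threshold. So (a) is unavailable.
Exception (b): the reportable unit count is 78, below the 102 limit; aggregate throughput is 6,930 units, meeting the 6,160 units threshold — every condition holds. But: (f) operates against (b): a current Standing Declaration is held. Exception (b) does not apply.
Exception (c) does not apply: the tenant is unrelated to the owner.
Exception (d) is satisfied on its face — total rental receipts for the year are $3,840, below the $3,860 limit; rent is paid in kind. But: (h) operates against (d): a current Provisional Waiver is held. (i) operates (the space is let for business use), but is displaced by (j): (j) operates against (i): a current Class 2 Waiver is held. (k) is triggered (assessed value is $91,500, meeting the $91,000 threshold), but is itself disapplied by (l): (l) operates — the baseline figure is 251, meeting the 246 threshold. (m), which would lift (l), is not triggered — no current Annual Waiver is held. So (d) is unavailable.
No exception displaces § 29.4.

Yes — Felix must file Form RP-9.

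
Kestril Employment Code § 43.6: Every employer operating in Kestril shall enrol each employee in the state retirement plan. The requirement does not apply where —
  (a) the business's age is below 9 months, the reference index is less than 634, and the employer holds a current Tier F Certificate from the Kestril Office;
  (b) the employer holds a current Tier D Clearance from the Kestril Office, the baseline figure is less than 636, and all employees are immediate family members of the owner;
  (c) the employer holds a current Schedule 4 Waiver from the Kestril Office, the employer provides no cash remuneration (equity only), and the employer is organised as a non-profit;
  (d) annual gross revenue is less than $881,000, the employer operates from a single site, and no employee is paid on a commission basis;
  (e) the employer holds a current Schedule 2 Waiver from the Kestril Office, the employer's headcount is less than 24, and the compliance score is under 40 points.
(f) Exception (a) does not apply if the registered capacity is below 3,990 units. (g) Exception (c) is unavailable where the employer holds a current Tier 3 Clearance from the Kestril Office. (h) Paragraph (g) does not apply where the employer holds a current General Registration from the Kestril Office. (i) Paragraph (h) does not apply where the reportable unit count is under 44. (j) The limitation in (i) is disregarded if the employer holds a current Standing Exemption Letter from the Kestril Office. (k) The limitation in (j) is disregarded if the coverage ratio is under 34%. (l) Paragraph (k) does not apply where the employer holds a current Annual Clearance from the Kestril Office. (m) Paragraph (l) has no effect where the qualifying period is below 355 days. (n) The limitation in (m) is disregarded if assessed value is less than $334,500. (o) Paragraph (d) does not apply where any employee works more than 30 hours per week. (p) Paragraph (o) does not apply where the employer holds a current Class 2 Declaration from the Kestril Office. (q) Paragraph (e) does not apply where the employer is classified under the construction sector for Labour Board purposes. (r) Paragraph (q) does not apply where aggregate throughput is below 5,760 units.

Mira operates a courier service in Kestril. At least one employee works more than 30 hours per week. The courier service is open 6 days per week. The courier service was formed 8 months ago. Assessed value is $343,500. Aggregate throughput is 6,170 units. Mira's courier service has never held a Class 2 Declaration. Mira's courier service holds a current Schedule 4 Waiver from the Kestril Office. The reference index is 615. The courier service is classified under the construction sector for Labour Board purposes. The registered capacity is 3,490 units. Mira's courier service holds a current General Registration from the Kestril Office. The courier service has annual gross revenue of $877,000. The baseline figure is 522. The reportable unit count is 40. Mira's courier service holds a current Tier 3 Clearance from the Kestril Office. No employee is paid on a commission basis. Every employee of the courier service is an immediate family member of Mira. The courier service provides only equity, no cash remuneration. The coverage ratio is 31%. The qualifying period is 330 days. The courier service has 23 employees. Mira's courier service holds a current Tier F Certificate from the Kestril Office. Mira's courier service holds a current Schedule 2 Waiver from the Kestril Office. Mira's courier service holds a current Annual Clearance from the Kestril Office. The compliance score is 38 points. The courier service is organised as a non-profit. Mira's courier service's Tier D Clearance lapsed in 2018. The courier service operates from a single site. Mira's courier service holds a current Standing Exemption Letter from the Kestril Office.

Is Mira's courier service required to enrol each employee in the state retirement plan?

Yes — Mira's courier service must enrol each employee in the state retirement plan.

Exception (a) is satisfied on its face — the business's age is 8 months, below the 9 months limit; the reference index is 615, less than the 634 limit; a current Tier F Certificate is held. But applying paragraph (f): (f) operates against (a): the registered capacity is 3,490 units, below the 3,990 units limit. (a) is therefore removed.
Exception (b) fails — no current Tier D Clearance is held.
Exception (c) is satisfied on its face — a current Schedule 4 Waiver is held; remuneration is equity-only; the employer is a non-profit. However, paragraphs (g)–(n) must be considered: (g) is triggered — a current Tier 3 Clearance is held. (h) would limit (g) — a current General Registration is held — but (i) sets (h) aside: (i) is engaged — the reportable unit count is 40, under the 44 limit. (j) is triggered (a current Standing Exemption Letter is held), but is set aside by (k): (k) applies — the coverage ratio is 31%, under the 34% limit. (l) would limit (k) — a current Annual Clearance is held — but (m) sets (l) aside: (m) operates against (l): the qualifying period is 330 days, below the 355 days limit. (n), which would lift (m), does not operate here — assessed value is $343,500, not less than $334,500. So (c) is unavailable.
All of (d)'s requirements are met (annual gross revenue is $877,000, less than the $881,000 limit; the employer operates from a single site; no employee is paid on commission). But: (o) is triggered — at least one employee exceeds 30 hours/week. (p) does not operate here (no current Class 2 Declaration is held), so (o) stands. Exception (d) does not apply.
Exception (e): a current Schedule 2 Waiver is held; the employer's headcount is 23, less than the 24 limit; the compliance score is 38 points, under the 40 points limit — every condition holds. But: (q) operates against (e): the courier service is classified under the construction sector. (r) is not triggered (aggregate throughput is 6,170 units, not below 5,760 units), so (q) stands. So (e) is unavailable.
Every exception is unavailable, so the rule governs.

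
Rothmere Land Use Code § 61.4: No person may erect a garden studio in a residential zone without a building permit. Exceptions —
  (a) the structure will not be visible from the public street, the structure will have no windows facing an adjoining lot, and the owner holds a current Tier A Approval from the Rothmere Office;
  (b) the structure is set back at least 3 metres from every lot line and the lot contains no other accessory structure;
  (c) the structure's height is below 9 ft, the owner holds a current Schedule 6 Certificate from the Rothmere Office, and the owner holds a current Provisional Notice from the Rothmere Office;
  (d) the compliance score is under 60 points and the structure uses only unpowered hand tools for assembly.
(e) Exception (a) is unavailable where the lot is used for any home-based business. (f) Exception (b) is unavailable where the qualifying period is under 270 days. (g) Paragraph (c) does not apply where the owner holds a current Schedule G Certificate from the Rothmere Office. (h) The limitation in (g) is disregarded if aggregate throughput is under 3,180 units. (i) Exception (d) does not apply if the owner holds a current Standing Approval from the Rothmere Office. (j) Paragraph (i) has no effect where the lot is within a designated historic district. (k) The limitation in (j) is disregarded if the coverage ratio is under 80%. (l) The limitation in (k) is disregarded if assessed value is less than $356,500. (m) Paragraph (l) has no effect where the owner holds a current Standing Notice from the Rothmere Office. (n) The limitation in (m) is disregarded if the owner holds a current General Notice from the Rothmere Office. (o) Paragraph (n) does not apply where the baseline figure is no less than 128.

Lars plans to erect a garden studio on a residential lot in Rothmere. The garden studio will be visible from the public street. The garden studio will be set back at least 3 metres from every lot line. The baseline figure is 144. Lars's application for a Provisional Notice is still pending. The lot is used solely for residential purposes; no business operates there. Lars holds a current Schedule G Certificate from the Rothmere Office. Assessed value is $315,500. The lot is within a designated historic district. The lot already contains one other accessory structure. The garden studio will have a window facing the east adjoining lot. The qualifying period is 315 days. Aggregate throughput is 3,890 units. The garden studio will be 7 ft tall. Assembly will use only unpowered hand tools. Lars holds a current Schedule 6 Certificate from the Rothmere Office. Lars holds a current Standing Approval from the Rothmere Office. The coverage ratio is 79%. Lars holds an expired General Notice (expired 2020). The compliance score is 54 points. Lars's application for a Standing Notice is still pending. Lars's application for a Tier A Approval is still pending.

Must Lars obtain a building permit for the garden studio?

No — exception (d) applies; Lars does not need a building permit.

Exception (a) fails — the structure will be visible from the street.
Exception (b) fails — the lot already has another accessory structure.
Exception (c) requires that the owner holds a current Provisional Notice from the Rothmere Office; but no current Provisional Notice is held, so (c) is unavailable.
Exception (d) is satisfied on its face — the compliance score is 54 points, under the 60 points limit; assembly uses only hand tools. Considering the limiting provisions: (i) would limit (d) — a current Standing Approval is held — but (j) sets (i) aside: (j) is triggered — the lot is in a historic district. (k) is triggered (the coverage ratio is 79%, under the 80% limit), but yields to (l): (l) is triggered — assessed value is $315,500, less than the $356,500 limit. (m), which would lift (l), does not operate here — the Standing Notice is not current. Exception (d) stands.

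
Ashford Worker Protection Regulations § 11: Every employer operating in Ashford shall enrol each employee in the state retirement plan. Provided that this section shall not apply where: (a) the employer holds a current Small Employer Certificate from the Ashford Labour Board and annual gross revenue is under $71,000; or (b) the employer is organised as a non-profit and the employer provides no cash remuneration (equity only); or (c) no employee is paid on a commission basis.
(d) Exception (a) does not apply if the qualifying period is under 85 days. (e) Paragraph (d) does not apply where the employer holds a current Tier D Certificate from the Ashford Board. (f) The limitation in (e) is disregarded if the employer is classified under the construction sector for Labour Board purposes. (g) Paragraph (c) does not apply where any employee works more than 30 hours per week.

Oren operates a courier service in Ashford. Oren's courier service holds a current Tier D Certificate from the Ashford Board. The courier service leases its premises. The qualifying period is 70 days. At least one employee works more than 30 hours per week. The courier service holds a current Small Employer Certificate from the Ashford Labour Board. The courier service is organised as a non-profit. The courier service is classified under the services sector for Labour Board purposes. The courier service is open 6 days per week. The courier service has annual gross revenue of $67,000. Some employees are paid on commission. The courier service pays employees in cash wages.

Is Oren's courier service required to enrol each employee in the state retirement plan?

No — exception (a) applies; Oren's courier service is not required to enrol each employee in the state retirement plan.

Exception (a) is satisfied on its face — a current Small Employer Certificate is held; annual gross revenue is $67,000, under the $71,000 limit. As to paragraphs (d)–(f): (d) applies (the qualifying period is 70 days, under the 85 days limit), but yields to (e): (e) operates against (d): a current Tier D Certificate is held. (f), which would lift (e), is not engaged — the courier service is classified under the services sector. Exception (a) stands.
Exception (b) requires that the employer provides no cash remuneration (equity only); but employees are paid cash wages, so (b) is unavailable.
Exception (c) does not apply: some employees are paid on commission.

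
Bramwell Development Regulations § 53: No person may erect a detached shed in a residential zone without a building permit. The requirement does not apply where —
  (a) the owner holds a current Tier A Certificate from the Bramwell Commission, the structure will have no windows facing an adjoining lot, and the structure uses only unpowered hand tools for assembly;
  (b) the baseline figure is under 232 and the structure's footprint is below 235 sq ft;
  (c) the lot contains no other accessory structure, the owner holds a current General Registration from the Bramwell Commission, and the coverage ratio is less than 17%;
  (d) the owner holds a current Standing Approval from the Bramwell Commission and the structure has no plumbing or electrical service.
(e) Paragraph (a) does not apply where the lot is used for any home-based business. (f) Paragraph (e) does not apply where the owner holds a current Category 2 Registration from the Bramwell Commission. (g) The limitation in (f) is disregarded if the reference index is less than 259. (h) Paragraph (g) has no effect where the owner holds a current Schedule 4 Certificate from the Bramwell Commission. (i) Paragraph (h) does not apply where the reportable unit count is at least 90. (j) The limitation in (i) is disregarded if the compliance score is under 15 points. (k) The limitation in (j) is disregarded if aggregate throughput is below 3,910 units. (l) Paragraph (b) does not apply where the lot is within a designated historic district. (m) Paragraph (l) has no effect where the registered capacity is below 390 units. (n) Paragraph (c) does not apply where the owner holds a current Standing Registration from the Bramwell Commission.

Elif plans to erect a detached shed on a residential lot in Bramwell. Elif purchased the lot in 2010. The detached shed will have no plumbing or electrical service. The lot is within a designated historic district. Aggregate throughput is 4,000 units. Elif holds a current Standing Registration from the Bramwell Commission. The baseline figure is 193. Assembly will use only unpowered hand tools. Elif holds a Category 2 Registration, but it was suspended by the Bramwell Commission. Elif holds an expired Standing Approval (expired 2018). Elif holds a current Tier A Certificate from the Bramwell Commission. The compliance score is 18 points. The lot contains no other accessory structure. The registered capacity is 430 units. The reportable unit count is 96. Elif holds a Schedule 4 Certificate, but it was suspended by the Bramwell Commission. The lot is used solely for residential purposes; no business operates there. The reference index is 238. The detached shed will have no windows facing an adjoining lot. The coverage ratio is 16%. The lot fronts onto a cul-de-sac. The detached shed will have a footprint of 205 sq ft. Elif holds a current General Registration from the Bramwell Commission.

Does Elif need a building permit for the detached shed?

All of (a)'s requirements are met (a current Tier A Certificate is held; no windows face an adjoining lot; assembly uses only hand tools). Applying paragraphs (e)–(k): (e) is not triggered — the lot is solely residential. So (a) applies.
All of (b)'s requirements are met (the baseline figure is 193, under the 232 limit; the structure's footprint is 205 sq ft, below the 235 sq ft limit). But applying paragraphs (l)–(m): (l) is triggered — the lot is in a historic district. (m), which would lift (l), is not engaged — the registered capacity is 430 units, not below 390 units. So (b) is unavailable.
Exception (c): the lot has no other accessory structure; a current General Registration is held; the coverage ratio is 16%, less than the 17% limit — every condition holds. But: (n) operates against (c): a current Standing Registration is held. Exception (c) does not apply.
Exception (d) fails — the Standing Approval is not current.

No — exception (a) applies; Elif does not need a building permit.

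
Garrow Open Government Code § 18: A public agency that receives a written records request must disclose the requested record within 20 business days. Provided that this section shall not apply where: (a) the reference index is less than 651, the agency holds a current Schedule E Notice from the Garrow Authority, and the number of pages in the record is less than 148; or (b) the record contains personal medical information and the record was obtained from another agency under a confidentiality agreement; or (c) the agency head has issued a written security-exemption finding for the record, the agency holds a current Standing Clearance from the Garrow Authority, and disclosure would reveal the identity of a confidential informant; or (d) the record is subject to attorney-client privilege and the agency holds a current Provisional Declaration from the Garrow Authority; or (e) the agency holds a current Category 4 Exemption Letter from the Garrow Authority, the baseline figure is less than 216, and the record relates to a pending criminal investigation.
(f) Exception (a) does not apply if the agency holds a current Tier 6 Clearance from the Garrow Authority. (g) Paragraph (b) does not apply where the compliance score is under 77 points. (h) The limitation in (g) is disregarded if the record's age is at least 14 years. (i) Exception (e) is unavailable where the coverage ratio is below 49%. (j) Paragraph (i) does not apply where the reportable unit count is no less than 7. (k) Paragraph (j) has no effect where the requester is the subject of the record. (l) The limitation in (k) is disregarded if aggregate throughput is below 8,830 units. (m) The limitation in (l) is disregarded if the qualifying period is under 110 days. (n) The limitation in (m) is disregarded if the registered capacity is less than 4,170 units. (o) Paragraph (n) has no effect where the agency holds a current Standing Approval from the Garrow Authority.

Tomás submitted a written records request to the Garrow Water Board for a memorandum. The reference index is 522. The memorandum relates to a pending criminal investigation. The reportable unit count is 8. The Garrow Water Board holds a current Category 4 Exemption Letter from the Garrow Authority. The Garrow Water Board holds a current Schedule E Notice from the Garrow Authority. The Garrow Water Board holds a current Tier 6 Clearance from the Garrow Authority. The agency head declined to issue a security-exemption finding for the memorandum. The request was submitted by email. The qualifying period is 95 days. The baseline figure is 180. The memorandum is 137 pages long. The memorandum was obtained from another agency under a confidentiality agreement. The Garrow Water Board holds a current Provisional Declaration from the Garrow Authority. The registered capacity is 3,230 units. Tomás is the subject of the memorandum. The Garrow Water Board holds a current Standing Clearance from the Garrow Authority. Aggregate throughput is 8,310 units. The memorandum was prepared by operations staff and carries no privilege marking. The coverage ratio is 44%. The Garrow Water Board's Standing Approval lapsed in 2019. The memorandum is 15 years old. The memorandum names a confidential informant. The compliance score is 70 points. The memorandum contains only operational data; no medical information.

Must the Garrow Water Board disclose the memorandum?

No — exception (e) applies; the Garrow Water Board is not required to disclose the memorandum.

All of (a)'s requirements are met (the reference index is 522, less than the 651 limit; a current Schedule E Notice is held; the number of pages in the record is 137, less than the 148 limit). Turning to paragraph (f): (f) operates — a current Tier 6 Clearance is held. So (a) is unavailable.
Exception (b) does not apply: the memorandum contains only operational data.
Exception (c) fails — the agency head declined to issue a security-exemption finding.
Exception (d) fails — the memorandum carries no privilege marking.
Exception (e)'s conditions are all satisfied: a current Category 4 Exemption Letter is held; the baseline figure is 180, less than the 216 limit; the memorandum relates to a pending investigation. Considering the limiting provisions: (i) applies (the coverage ratio is 44%, below the 49% limit), but is set aside by (j): (j) operates — the reportable unit count is 8, meeting the 7 threshold. (k) is engaged (Tomás is the subject of the memorandum), but is itself disapplied by (l): (l) operates against (k): aggregate throughput is 8,310 units, below the 8,830 units limit. (m) is triggered (the qualifying period is 95 days, under the 110 days limit), but yields to (n): (n) operates against (m): the registered capacity is 3,230 units, less than the 4,170 units limit. (o), which would lift (n), is not triggered — the Standing Approval is not current. (e) remains available.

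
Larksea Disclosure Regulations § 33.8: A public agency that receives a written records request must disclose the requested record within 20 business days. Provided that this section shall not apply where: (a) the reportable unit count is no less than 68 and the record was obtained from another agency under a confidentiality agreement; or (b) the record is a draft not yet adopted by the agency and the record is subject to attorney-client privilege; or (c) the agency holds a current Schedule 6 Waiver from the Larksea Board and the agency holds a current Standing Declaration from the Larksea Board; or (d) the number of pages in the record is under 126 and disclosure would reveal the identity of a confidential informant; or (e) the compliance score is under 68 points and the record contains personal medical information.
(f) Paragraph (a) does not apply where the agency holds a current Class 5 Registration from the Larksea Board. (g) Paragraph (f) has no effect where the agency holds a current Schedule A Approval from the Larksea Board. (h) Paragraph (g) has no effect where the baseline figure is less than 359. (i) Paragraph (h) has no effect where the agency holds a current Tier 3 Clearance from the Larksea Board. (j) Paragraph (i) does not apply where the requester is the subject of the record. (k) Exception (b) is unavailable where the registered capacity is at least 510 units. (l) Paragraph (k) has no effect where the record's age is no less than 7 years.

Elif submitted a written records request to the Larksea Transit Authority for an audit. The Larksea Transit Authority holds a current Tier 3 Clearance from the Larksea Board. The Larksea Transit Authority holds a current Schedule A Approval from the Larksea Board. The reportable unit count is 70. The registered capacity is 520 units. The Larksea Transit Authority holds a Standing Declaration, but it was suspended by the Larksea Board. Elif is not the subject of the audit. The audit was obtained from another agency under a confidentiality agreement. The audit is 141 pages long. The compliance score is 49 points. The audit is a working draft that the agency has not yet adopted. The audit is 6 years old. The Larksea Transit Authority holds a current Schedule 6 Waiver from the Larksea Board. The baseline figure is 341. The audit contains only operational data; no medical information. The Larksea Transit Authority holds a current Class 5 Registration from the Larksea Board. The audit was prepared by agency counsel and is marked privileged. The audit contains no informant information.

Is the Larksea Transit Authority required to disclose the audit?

No — exception (a) applies; the Larksea Transit Authority is not required to disclose the audit.

Exception (a)'s conditions are all satisfied: the reportable unit count is 70, meeting the 68 threshold; the audit was obtained under a confidentiality agreement. Applying paragraphs (f)–(j): (f) is triggered (a current Class 5 Registration is held), but is displaced by (g): (g) is triggered — a current Schedule A Approval is held. (h) applies (the baseline figure is 341, less than the 359 limit), but is set aside by (i): (i) operates against (h): a current Tier 3 Clearance is held. (j), which would lift (i), is not engaged — Elif is not the subject of the audit. Exception (a) stands.
Exception (b)'s conditions are all satisfied: the audit is an unadopted draft; the audit is privileged. But applying paragraphs (k)–(l): (k) operates against (b): the registered capacity is 520 units, meeting the 510 units threshold. (l), which would lift (k), is not engaged — the record's age is 6 years, short of 7 years. (b) is therefore removed.
Exception (c) requires that the agency holds a current Standing Declaration from the Larksea Board; but the Standing Declaration is not current, so (c) is unavailable.
Exception (d) fails — the number of pages in the record is 141, not under 126.
Exception (e) does not apply: the audit contains only operational data.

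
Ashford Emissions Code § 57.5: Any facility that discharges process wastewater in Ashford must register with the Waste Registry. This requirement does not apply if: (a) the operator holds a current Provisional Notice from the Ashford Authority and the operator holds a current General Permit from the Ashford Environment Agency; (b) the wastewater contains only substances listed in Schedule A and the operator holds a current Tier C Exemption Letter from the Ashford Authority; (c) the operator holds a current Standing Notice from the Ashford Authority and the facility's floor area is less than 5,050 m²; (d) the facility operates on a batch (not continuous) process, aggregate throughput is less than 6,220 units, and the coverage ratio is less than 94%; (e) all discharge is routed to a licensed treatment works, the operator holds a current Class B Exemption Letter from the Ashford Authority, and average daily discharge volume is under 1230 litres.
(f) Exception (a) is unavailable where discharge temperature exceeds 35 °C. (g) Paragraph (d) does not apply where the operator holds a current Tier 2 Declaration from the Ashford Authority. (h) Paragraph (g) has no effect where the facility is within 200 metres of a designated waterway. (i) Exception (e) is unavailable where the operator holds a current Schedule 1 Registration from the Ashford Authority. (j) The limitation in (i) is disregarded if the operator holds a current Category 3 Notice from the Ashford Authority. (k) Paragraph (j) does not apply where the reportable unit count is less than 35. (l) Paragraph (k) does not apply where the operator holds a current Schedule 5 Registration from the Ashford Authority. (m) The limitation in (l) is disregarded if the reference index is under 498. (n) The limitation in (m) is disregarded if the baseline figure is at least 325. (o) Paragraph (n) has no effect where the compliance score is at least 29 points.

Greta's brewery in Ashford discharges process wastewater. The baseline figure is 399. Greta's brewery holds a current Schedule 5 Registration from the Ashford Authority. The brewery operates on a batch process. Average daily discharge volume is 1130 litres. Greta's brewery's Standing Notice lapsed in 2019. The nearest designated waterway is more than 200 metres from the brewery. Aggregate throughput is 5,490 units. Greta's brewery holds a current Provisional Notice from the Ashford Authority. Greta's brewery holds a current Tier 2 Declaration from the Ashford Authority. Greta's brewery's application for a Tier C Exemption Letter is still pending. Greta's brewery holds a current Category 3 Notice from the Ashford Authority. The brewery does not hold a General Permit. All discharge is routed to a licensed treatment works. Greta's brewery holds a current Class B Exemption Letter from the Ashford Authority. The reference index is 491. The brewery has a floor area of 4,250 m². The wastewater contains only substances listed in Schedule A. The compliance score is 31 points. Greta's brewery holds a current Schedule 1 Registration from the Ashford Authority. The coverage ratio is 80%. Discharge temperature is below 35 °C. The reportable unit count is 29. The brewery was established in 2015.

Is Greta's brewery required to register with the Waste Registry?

Yes — Greta's brewery must register with the Waste Registry.

Exception (a) fails — no General Permit is held.
Exception (b) requires that the operator holds a current Tier C Exemption Letter from the Ashford Authority; but there is no Tier C Exemption Letter in force, so (b) is unavailable.
Exception (c) does not apply: there is no Standing Notice in force.
Exception (d): the facility operates on a batch process; aggregate throughput is 5,490 units, less than the 6,220 units limit; the coverage ratio is 80%, less than the 94% limit — every condition holds. Turning to paragraphs (g)–(h): (g) operates — a current Tier 2 Declaration is held. (h), which would lift (g), is inapplicable — the brewery is more than 200 m from any designated waterway. Exception (d) does not apply.
Exception (e)'s conditions are all satisfied: discharge is routed to a licensed treatment works; a current Class B Exemption Letter is held; average daily discharge volume is 1130 litres, under the 1230 litres limit. Turning to paragraphs (i)–(o): (i) operates — a current Schedule 1 Registration is held. (j) would limit (i) — a current Category 3 Notice is held — but (k) sets (j) aside: (k) is triggered — the reportable unit count is 29, less than the 35 limit. (l) operates (a current Schedule 5 Registration is held), but yields to (m): (m) applies — the reference index is 491, under the 498 limit. (n) is triggered (the baseline figure is 399, meeting the 325 threshold), but is displaced by (o): (o) is engaged — the compliance score is 31 points, meeting the 29 points threshold. (e) is therefore removed.
No exception applies. The general rule governs.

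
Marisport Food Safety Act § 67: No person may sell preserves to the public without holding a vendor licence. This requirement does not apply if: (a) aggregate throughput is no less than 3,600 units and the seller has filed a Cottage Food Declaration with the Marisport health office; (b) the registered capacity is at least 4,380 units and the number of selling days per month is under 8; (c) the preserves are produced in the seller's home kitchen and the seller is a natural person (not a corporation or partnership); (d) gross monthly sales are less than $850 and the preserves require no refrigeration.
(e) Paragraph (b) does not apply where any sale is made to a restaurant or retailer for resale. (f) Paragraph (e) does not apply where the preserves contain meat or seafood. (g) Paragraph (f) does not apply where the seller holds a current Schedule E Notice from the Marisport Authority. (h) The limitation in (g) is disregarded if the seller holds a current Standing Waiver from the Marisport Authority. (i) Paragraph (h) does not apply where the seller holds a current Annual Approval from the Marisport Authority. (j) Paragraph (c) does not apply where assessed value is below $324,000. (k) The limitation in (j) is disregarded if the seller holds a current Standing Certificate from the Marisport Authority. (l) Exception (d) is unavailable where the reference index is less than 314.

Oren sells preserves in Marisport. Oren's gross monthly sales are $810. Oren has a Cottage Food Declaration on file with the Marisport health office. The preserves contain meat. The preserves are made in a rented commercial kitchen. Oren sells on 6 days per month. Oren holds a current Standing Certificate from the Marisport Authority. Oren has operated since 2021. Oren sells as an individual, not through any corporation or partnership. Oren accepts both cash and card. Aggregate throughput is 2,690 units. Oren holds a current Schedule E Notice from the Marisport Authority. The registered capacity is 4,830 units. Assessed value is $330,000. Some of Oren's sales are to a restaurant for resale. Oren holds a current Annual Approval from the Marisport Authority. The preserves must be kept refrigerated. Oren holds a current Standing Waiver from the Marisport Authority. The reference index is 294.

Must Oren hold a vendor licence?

Exception (a) does not apply: aggregate throughput is 2,690 units, short of 3,600 units.
Exception (b)'s conditions are all satisfied: the registered capacity is 4,830 units, meeting the 4,380 units threshold; the number of selling days per month is 6, under the 8 limit. But applying paragraphs (e)–(i): (e) is triggered — some sales are to a restaurant for resale. (f) would limit (e) — the preserves contain meat — but (g) sets (f) aside: (g) operates against (f): a current Schedule E Notice is held. (h) is engaged (a current Standing Waiver is held), but is itself disapplied by (i): (i) operates — a current Annual Approval is held. (b) is therefore removed.
Exception (c) fails — the preserves are made in a commercial kitchen, not a home kitchen.
Exception (d) requires that the preserves require no refrigeration; but the preserves require refrigeration, so (d) is unavailable.
No exception is made out. Oren falls within the general rule.

Yes — Oren must hold a vendor licence.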